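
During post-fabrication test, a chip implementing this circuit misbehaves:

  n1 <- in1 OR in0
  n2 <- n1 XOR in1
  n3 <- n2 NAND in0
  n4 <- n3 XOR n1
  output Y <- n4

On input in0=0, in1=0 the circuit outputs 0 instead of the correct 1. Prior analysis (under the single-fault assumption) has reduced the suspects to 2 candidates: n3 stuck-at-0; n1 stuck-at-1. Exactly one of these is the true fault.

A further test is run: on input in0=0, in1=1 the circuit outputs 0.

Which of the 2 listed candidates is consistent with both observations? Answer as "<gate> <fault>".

Evaluate each candidate on input in0=0, in1=1:
  n3 stuck-at-0: n1=1, n2=0, n3=0 [stuck-at-0], n4=1 → 1 — eliminated
  n1 stuck-at-1: n1=1 [stuck-at-1], n2=0, n3=1, n4=0 → 0 — matches
Only n1 stuck-at-1 reproduces the observed 0.

n1 stuck-at-1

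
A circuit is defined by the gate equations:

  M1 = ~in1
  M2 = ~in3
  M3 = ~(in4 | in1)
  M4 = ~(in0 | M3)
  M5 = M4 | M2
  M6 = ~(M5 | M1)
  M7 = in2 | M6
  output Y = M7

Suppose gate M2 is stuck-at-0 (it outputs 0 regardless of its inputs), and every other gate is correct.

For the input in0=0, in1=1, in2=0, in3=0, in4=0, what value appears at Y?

Propagate with M2 forced: M1=0, M2=0 [stuck-at-0], M3=0, M4=1, M5=1, M6=0, M7=0.
So Y = 0. (Same as the fault-free value — the fault is masked on this input.)

0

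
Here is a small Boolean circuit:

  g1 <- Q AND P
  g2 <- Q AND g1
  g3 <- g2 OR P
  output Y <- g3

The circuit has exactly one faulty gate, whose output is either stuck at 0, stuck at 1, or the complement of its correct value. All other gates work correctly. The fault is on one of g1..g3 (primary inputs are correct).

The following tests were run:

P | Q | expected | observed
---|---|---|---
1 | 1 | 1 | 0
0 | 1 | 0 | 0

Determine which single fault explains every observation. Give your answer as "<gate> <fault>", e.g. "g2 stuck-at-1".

Fault-free values for test 1 (P=1, Q=1): g1=1, g2=1, g3=1, giving Y=1. Observed 0.
Test 1: faults giving observed 0 are {g3 stuck-at-0, g3 inverted output}.
Test 2 (P=0, Q=1): fault-free g1=0, g2=0, g3=0 → 0; observed 0. Eliminates g3 inverted output.
Only g3 stuck-at-0 is consistent with every test.

g3 stuck-at-0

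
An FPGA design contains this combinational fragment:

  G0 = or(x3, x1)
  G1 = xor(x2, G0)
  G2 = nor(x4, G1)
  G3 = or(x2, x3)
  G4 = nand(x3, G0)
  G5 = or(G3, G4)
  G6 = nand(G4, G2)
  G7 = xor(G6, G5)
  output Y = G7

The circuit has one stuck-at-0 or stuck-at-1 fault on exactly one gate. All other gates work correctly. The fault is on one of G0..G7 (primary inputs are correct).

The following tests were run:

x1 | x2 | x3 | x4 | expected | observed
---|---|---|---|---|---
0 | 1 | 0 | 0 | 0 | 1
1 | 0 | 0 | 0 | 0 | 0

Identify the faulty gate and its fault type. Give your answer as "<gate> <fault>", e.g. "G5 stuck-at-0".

Fault-free values for test 1 (x1=0, x2=1, x3=0, x4=0): G0=0, G1=1, G2=0, G3=1, G4=1, G5=1, G6=1, G7=0, giving Y=0. Observed 1.
Test 1: faults giving observed 1 are {G0 stuck-at-1, G1 stuck-at-0, G2 stuck-at-1, G5 stuck-at-0, G6 stuck-at-0, G7 stuck-at-1}.
Test 2 (x1=1, x2=0, x3=0, x4=0): fault-free G0=1, G1=1, G2=0, G3=0, G4=1, G5=1, G6=1, G7=0 → 0; observed 0. Eliminates G1 stuck-at-0, G2 stuck-at-1, G5 stuck-at-0, G6 stuck-at-0, G7 stuck-at-1.
Only G0 stuck-at-1 is consistent with every test.

G0 stuck-at-1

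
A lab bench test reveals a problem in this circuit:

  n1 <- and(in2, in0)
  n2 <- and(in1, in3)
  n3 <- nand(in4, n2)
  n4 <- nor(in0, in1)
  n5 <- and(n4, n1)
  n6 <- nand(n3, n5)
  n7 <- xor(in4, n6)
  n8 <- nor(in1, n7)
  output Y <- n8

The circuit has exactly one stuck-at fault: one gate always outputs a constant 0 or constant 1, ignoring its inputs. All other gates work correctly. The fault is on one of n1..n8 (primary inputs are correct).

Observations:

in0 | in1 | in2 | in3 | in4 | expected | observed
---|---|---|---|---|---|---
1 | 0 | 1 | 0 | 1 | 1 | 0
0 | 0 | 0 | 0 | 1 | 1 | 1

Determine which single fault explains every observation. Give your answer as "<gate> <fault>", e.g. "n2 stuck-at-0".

n4 stuck-at-1

Fault-free values for test 1 (in0=1, in1=0, in2=1, in3=0, in4=1): n1=1, n2=0, n3=1, n4=0, n5=0, n6=1, n7=0, n8=1, giving Y=1. Observed 0.
Test 1: faults giving observed 0 are {n4 stuck-at-1, n5 stuck-at-1, n6 stuck-at-0, n7 stuck-at-1, n8 stuck-at-0}.
Test 2 (in0=0, in1=0, in2=0, in3=0, in4=1): fault-free n1=0, n2=0, n3=1, n4=1, n5=0, n6=1, n7=0, n8=1 → 1; observed 1. Eliminates n5 stuck-at-1, n6 stuck-at-0, n7 stuck-at-1, n8 stuck-at-0.
Only n4 stuck-at-1 is consistent with every test.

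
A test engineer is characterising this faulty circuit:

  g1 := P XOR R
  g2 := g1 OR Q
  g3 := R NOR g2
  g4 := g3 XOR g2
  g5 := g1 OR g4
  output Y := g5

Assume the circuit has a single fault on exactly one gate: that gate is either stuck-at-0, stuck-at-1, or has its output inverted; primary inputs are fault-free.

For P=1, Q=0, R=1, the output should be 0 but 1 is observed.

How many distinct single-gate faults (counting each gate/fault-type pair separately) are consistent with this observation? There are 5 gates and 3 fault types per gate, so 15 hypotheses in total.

10

Fault-free: g1=0, g2=0, g3=0, g4=0, g5=0 → 0. Observed 1.
  g1: stuck-at-1, inverted output ✓; others ✗
  g2: stuck-at-1, inverted output ✓; others ✗
  g3: stuck-at-1, inverted output ✓; others ✗
  g4: stuck-at-1, inverted output ✓; others ✗
  g5: stuck-at-1, inverted output ✓; others ✗
Consistent faults: {g1 stuck-at-1, g1 inverted output, g2 stuck-at-1, g2 inverted output, g3 stuck-at-1, g3 inverted output, g4 stuck-at-1, g4 inverted output, g5 stuck-at-1, g5 inverted output} — 10 in all.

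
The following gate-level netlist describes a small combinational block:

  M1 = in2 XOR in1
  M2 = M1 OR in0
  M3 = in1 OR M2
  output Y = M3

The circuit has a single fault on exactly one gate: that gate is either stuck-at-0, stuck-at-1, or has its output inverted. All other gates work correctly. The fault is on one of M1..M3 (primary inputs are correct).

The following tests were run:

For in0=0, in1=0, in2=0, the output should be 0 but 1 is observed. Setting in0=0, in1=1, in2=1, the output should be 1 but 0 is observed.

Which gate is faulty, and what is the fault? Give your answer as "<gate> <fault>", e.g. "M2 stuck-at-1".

M3 inverted output

Fault-free values for test 1 (in0=0, in1=0, in2=0): M1=0, M2=0, M3=0, giving Y=0. Observed 1.
Test 1: faults giving observed 1 are {M1 stuck-at-1, M1 inverted output, M2 stuck-at-1, M2 inverted output, M3 stuck-at-1, M3 inverted output}.
Test 2 (in0=0, in1=1, in2=1): fault-free M1=0, M2=0, M3=1 → 1; observed 0. Eliminates M1 stuck-at-1, M1 inverted output, M2 stuck-at-1, M2 inverted output, M3 stuck-at-1.
Only M3 inverted output is consistent with every test.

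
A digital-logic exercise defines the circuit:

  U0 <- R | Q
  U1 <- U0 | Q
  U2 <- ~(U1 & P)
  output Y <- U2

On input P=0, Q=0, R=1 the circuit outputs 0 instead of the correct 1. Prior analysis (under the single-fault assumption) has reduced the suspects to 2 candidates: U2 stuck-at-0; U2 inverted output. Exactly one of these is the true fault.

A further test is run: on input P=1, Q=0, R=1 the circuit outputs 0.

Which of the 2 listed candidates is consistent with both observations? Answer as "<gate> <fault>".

U2 stuck-at-0

Evaluate each candidate on input P=1, Q=0, R=1:
  U2 stuck-at-0: U0=1, U1=1, U2=0 [stuck-at-0] → 0 — matches
  U2 inverted output: U0=1, U1=1, U2=1 [inverted output] → 1 — eliminated
Only U2 stuck-at-0 reproduces the observed 0.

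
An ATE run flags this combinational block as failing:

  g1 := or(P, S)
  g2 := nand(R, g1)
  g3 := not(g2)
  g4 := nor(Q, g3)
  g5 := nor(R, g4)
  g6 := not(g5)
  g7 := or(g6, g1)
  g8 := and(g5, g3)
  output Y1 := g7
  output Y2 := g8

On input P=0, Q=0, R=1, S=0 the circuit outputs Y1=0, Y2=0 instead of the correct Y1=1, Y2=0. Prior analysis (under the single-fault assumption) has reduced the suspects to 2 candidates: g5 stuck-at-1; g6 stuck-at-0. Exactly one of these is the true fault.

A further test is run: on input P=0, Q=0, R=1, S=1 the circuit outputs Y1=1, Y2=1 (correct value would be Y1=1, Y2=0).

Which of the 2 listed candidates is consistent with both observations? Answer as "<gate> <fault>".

Evaluate each candidate on input P=0, Q=0, R=1, S=1:
  g5 stuck-at-1: g1=1, g2=0, g3=1, g4=0, g5=1 [stuck-at-1], g6=0, g7=1, g8=1 → Y1=1, Y2=1 — matches
  g6 stuck-at-0: g1=1, g2=0, g3=1, g4=0, g5=0, g6=0 [stuck-at-0], g7=1, g8=0 → Y1=1, Y2=0 — eliminated
Only g5 stuck-at-1 reproduces the observed Y1=1, Y2=1.

g5 stuck-at-1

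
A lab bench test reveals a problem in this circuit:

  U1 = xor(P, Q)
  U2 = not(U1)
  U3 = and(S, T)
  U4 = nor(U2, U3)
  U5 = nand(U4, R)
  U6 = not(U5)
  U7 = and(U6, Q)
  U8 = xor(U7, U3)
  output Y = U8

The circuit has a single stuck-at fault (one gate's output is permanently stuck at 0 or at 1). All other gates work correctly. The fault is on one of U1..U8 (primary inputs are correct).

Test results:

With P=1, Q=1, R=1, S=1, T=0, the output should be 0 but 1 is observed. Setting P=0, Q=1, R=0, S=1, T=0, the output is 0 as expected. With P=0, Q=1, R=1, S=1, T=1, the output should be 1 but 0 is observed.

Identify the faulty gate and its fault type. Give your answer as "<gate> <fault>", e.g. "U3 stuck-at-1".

Fault-free values for test 1 (P=1, Q=1, R=1, S=1, T=0): U1=0, U2=1, U3=0, U4=0, U5=1, U6=0, U7=0, U8=0, giving Y=0. Observed 1.
Test 1: faults giving observed 1 are {U1 stuck-at-1, U2 stuck-at-0, U3 stuck-at-1, U4 stuck-at-1, U5 stuck-at-0, U6 stuck-at-1, U7 stuck-at-1, U8 stuck-at-1}.
Test 2 (P=0, Q=1, R=0, S=1, T=0): fault-free U1=1, U2=0, U3=0, U4=1, U5=1, U6=0, U7=0, U8=0 → 0; observed 0. Eliminates U3 stuck-at-1, U5 stuck-at-0, U6 stuck-at-1, U7 stuck-at-1, U8 stuck-at-1.
Test 3 (P=0, Q=1, R=1, S=1, T=1): fault-free U1=1, U2=0, U3=1, U4=0, U5=1, U6=0, U7=0, U8=1 → 1; observed 0. Eliminates U1 stuck-at-1, U2 stuck-at-0.
Only U4 stuck-at-1 is consistent with every test.

U4 stuck-at-1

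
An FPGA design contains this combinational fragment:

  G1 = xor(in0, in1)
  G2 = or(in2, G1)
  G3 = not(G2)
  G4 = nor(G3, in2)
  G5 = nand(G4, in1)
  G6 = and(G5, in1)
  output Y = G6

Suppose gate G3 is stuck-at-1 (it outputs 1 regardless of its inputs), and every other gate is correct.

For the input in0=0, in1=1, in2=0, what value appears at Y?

1

Propagate with G3 forced: G1=1, G2=1, G3=1 [stuck-at-1], G4=0, G5=1, G6=1.
So Y = 1. (Without the fault it would be 0.)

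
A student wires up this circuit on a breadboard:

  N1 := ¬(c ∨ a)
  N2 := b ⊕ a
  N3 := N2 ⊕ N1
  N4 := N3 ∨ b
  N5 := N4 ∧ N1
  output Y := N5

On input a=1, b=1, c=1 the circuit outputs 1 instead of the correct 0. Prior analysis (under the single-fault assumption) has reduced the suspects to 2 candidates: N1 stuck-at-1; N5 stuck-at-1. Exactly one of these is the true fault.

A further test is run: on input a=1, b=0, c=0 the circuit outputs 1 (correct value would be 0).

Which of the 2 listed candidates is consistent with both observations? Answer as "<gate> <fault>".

N5 stuck-at-1

Evaluate each candidate on input a=1, b=0, c=0:
  N1 stuck-at-1: N1=1 [stuck-at-1], N2=1, N3=0, N4=0, N5=0 → 0 — eliminated
  N5 stuck-at-1: N1=0, N2=1, N3=1, N4=1, N5=1 [stuck-at-1] → 1 — matches
Only N5 stuck-at-1 reproduces the observed 1.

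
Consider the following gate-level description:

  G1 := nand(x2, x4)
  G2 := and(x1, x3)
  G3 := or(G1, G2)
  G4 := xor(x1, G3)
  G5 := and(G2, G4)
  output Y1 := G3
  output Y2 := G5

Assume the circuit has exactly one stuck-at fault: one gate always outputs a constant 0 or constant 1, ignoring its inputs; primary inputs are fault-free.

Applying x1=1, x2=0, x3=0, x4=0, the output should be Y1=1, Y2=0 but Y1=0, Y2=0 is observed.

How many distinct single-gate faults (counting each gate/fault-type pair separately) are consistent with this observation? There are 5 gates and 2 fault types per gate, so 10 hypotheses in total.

Fault-free: G1=1, G2=0, G3=1, G4=0, G5=0 → Y1=1, Y2=0. Observed Y1=0, Y2=0.
  G1 stuck-at-0: output Y1=0, Y2=0 ✓
  G1 stuck-at-1: output Y1=1, Y2=0 ✗
  G2 stuck-at-0: output Y1=1, Y2=0 ✗
  G2 stuck-at-1: output Y1=1, Y2=0 ✗
  G3 stuck-at-0: output Y1=0, Y2=0 ✓
  G3 stuck-at-1: output Y1=1, Y2=0 ✗
  G4 stuck-at-0: output Y1=1, Y2=0 ✗
  G4 stuck-at-1: output Y1=1, Y2=0 ✗
  G5 stuck-at-0: output Y1=1, Y2=0 ✗
  G5 stuck-at-1: output Y1=1, Y2=1 ✗
Consistent faults: {G1 stuck-at-0, G3 stuck-at-0} — 2 in all.

2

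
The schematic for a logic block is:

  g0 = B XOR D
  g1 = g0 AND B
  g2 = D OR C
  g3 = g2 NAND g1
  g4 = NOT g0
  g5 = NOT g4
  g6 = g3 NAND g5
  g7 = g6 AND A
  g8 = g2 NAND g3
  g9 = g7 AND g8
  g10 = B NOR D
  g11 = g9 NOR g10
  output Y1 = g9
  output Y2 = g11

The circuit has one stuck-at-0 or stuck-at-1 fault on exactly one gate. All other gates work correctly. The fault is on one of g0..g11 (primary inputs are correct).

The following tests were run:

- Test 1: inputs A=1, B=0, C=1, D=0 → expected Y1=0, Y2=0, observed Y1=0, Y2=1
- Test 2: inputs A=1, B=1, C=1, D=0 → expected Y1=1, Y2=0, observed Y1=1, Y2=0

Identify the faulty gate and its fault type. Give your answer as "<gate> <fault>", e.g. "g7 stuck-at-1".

Fault-free values for test 1 (A=1, B=0, C=1, D=0): g0=0, g1=0, g2=1, g3=1, g4=1, g5=0, g6=1, g7=1, g8=0, g9=0, g10=1, g11=0, giving Y1=0, Y2=0. Observed Y1=0, Y2=1.
Test 1: faults giving observed Y1=0, Y2=1 are {g10 stuck-at-0, g11 stuck-at-1}.
Test 2 (A=1, B=1, C=1, D=0): fault-free g0=1, g1=1, g2=1, g3=0, g4=0, g5=1, g6=1, g7=1, g8=1, g9=1, g10=0, g11=0 → Y1=1, Y2=0; observed Y1=1, Y2=0. Eliminates g11 stuck-at-1.
Only g10 stuck-at-0 is consistent with every test.

g10 stuck-at-0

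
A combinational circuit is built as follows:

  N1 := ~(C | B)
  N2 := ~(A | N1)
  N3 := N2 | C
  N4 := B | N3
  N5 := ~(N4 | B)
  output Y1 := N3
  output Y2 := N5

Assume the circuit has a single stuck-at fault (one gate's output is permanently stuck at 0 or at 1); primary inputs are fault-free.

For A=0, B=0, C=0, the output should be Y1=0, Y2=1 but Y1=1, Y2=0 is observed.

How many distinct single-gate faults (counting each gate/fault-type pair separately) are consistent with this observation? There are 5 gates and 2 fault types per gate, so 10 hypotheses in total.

Fault-free: N1=1, N2=0, N3=0, N4=0, N5=1 → Y1=0, Y2=1. Observed Y1=1, Y2=0.
  N1 stuck-at-0: output Y1=1, Y2=0 ✓
  N1 stuck-at-1: output Y1=0, Y2=1 ✗
  N2 stuck-at-0: output Y1=0, Y2=1 ✗
  N2 stuck-at-1: output Y1=1, Y2=0 ✓
  N3 stuck-at-0: output Y1=0, Y2=1 ✗
  N3 stuck-at-1: output Y1=1, Y2=0 ✓
  N4 stuck-at-0: output Y1=0, Y2=1 ✗
  N4 stuck-at-1: output Y1=0, Y2=0 ✗
  N5 stuck-at-0: output Y1=0, Y2=0 ✗
  N5 stuck-at-1: output Y1=0, Y2=1 ✗
Consistent faults: {N1 stuck-at-0, N2 stuck-at-1, N3 stuck-at-1} — 3 in all.

3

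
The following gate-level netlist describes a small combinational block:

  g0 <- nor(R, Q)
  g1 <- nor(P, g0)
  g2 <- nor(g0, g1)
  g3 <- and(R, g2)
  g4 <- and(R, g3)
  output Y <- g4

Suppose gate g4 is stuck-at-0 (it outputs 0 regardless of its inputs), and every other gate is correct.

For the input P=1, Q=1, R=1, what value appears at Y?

Propagate with g4 forced: g0=0, g1=0, g2=1, g3=1, g4=0 [stuck-at-0].
So Y = 0. (Without the fault it would be 1.)

0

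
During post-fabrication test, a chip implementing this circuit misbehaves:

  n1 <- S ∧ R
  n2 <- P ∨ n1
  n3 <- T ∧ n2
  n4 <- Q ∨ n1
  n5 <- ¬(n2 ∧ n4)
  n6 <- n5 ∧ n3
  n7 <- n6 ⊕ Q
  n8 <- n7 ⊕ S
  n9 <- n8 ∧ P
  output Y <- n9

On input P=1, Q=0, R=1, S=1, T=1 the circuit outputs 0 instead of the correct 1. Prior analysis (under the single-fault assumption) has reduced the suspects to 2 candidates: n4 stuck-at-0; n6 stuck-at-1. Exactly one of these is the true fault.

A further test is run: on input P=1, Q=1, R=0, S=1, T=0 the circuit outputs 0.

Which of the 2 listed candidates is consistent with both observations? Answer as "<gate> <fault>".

Evaluate each candidate on input P=1, Q=1, R=0, S=1, T=0:
  n4 stuck-at-0: n1=0, n2=1, n3=0, n4=0 [stuck-at-0], n5=1, n6=0, n7=1, n8=0, n9=0 → 0 — matches
  n6 stuck-at-1: n1=0, n2=1, n3=0, n4=1, n5=0, n6=1 [stuck-at-1], n7=0, n8=1, n9=1 → 1 — eliminated
Only n4 stuck-at-0 reproduces the observed 0.

n4 stuck-at-0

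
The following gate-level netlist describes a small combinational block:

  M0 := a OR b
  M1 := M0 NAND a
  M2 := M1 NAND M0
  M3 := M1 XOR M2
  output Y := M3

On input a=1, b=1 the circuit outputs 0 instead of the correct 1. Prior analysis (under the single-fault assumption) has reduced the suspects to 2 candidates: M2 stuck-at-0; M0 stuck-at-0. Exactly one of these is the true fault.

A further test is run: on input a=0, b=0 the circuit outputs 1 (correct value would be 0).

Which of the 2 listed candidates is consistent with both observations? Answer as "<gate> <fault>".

M2 stuck-at-0

Evaluate each candidate on input a=0, b=0:
  M2 stuck-at-0: M0=0, M1=1, M2=0 [stuck-at-0], M3=1 → 1 — matches
  M0 stuck-at-0: M0=0 [stuck-at-0], M1=1, M2=1, M3=0 → 0 — eliminated
Only M2 stuck-at-0 reproduces the observed 1.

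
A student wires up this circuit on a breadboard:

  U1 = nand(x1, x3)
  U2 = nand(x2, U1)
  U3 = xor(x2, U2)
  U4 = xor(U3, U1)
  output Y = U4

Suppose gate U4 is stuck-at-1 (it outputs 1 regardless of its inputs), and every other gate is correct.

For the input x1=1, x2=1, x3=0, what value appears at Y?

1

Propagate with U4 forced: U1=1, U2=0, U3=1, U4=1 [stuck-at-1].
So Y = 1. (Without the fault it would be 0.)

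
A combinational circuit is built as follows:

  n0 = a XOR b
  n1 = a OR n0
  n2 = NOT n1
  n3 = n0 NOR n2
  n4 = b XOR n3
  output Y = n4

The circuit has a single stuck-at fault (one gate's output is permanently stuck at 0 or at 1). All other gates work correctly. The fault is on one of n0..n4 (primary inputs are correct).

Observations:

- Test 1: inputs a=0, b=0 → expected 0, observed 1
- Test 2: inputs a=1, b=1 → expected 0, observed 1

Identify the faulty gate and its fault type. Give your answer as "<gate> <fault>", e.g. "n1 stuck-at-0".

n4 stuck-at-1

Fault-free values for test 1 (a=0, b=0): n0=0, n1=0, n2=1, n3=0, n4=0, giving Y=0. Observed 1.
Test 1: faults giving observed 1 are {n1 stuck-at-1, n2 stuck-at-0, n3 stuck-at-1, n4 stuck-at-1}.
Test 2 (a=1, b=1): fault-free n0=0, n1=1, n2=0, n3=1, n4=0 → 0; observed 1. Eliminates n1 stuck-at-1, n2 stuck-at-0, n3 stuck-at-1.
Only n4 stuck-at-1 is consistent with every test.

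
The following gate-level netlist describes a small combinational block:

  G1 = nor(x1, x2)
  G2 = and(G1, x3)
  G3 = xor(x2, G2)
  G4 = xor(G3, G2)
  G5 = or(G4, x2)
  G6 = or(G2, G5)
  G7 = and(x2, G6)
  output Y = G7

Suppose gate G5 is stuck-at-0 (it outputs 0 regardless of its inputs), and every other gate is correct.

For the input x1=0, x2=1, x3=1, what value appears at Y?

Propagate with G5 forced: G1=0, G2=0, G3=1, G4=1, G5=0 [stuck-at-0], G6=0, G7=0.
So Y = 0. (Without the fault it would be 1.)

0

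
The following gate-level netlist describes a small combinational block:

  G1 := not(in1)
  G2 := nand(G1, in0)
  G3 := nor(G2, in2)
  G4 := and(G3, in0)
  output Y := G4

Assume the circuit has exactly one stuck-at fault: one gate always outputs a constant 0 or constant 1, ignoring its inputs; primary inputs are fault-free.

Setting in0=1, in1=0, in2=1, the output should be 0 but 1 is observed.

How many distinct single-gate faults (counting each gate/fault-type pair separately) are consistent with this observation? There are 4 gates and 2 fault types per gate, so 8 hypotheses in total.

Fault-free: G1=1, G2=0, G3=0, G4=0 → 0. Observed 1.
  G1 stuck-at-0: output 0 ✗
  G1 stuck-at-1: output 0 ✗
  G2 stuck-at-0: output 0 ✗
  G2 stuck-at-1: output 0 ✗
  G3 stuck-at-0: output 0 ✗
  G3 stuck-at-1: output 1 ✓
  G4 stuck-at-0: output 0 ✗
  G4 stuck-at-1: output 1 ✓
Consistent faults: {G3 stuck-at-1, G4 stuck-at-1} — 2 in all.

2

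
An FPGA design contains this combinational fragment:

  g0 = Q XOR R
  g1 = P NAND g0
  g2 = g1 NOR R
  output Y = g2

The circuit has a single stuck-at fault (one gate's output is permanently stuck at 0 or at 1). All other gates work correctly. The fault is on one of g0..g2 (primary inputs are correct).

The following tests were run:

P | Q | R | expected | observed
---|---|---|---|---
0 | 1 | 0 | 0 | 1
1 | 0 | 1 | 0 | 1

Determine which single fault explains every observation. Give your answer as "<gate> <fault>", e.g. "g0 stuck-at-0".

g2 stuck-at-1

Fault-free values for test 1 (P=0, Q=1, R=0): g0=1, g1=1, g2=0, giving Y=0. Observed 1.
Test 1: faults giving observed 1 are {g1 stuck-at-0, g2 stuck-at-1}.
Test 2 (P=1, Q=0, R=1): fault-free g0=1, g1=0, g2=0 → 0; observed 1. Eliminates g1 stuck-at-0.
Only g2 stuck-at-1 is consistent with every test.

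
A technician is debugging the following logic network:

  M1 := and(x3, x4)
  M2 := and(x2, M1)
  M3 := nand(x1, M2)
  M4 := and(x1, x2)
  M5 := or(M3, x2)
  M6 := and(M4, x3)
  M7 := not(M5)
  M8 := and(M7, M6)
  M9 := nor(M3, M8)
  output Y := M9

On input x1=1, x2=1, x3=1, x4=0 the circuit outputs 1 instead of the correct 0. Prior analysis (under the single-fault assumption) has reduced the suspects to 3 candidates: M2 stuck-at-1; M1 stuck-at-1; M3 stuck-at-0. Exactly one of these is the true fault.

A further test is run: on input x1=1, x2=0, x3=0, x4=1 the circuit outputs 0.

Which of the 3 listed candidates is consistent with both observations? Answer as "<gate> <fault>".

M1 stuck-at-1

Evaluate each candidate on input x1=1, x2=0, x3=0, x4=1:
  M2 stuck-at-1: M1=0, M2=1 [stuck-at-1], M3=0, M4=0, M5=0, M6=0, M7=1, M8=0, M9=1 → 1 — eliminated
  M1 stuck-at-1: M1=1 [stuck-at-1], M2=0, M3=1, M4=0, M5=1, M6=0, M7=0, M8=0, M9=0 → 0 — matches
  M3 stuck-at-0: M1=0, M2=0, M3=0 [stuck-at-0], M4=0, M5=0, M6=0, M7=1, M8=0, M9=1 → 1 — eliminated
Only M1 stuck-at-1 reproduces the observed 0.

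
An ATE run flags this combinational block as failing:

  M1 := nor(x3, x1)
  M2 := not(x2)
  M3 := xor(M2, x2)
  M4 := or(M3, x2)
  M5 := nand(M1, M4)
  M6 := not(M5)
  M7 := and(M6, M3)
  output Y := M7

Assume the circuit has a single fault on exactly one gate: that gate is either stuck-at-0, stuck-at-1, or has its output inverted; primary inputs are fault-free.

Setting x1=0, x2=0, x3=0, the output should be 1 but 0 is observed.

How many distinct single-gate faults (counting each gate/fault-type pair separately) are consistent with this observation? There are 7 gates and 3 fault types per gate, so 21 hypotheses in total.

Fault-free: M1=1, M2=1, M3=1, M4=1, M5=0, M6=1, M7=1 → 1. Observed 0.
  M1: stuck-at-0, inverted output ✓; others ✗
  M2: stuck-at-0, inverted output ✓; others ✗
  M3: stuck-at-0, inverted output ✓; others ✗
  M4: stuck-at-0, inverted output ✓; others ✗
  M5: stuck-at-1, inverted output ✓; others ✗
  M6: stuck-at-0, inverted output ✓; others ✗
  M7: stuck-at-0, inverted output ✓; others ✗
Consistent faults: {M1 stuck-at-0, M1 inverted output, M2 stuck-at-0, M2 inverted output, M3 stuck-at-0, M3 inverted output, M4 stuck-at-0, M4 inverted output, M5 stuck-at-1, M5 inverted output, M6 stuck-at-0, M6 inverted output, M7 stuck-at-0, M7 inverted output} — 14 in all.

14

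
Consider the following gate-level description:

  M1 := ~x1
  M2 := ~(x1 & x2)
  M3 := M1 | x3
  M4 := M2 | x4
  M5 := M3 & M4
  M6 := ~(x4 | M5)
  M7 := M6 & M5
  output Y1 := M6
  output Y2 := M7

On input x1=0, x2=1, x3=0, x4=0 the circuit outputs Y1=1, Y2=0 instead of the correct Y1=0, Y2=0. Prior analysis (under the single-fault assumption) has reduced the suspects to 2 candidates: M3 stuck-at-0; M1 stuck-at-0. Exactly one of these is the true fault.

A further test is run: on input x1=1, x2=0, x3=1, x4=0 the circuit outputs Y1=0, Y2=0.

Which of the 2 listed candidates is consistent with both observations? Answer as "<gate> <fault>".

Evaluate each candidate on input x1=1, x2=0, x3=1, x4=0:
  M3 stuck-at-0: M1=0, M2=1, M3=0 [stuck-at-0], M4=1, M5=0, M6=1, M7=0 → Y1=1, Y2=0 — eliminated
  M1 stuck-at-0: M1=0 [stuck-at-0], M2=1, M3=1, M4=1, M5=1, M6=0, M7=0 → Y1=0, Y2=0 — matches
Only M1 stuck-at-0 reproduces the observed Y1=0, Y2=0.

M1 stuck-at-0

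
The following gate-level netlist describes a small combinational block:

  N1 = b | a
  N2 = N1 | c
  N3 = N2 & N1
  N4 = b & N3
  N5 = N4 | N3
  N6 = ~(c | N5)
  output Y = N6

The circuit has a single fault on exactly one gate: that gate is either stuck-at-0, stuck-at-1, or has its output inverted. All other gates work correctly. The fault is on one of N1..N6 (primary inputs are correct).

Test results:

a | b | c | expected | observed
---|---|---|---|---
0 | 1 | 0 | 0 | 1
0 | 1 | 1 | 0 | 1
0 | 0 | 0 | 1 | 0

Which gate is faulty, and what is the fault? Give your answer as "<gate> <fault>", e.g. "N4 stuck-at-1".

Fault-free values for test 1 (a=0, b=1, c=0): N1=1, N2=1, N3=1, N4=1, N5=1, N6=0, giving Y=0. Observed 1.
Test 1: faults giving observed 1 are {N1 stuck-at-0, N1 inverted output, N2 stuck-at-0, N2 inverted output, N3 stuck-at-0, N3 inverted output, N5 stuck-at-0, N5 inverted output, N6 stuck-at-1, N6 inverted output}.
Test 2 (a=0, b=1, c=1): fault-free N1=1, N2=1, N3=1, N4=1, N5=1, N6=0 → 0; observed 1. Eliminates N1 stuck-at-0, N1 inverted output, N2 stuck-at-0, N2 inverted output, N3 stuck-at-0, N3 inverted output, N5 stuck-at-0, N5 inverted output.
Test 3 (a=0, b=0, c=0): fault-free N1=0, N2=0, N3=0, N4=0, N5=0, N6=1 → 1; observed 0. Eliminates N6 stuck-at-1.
Only N6 inverted output is consistent with every test.

N6 inverted output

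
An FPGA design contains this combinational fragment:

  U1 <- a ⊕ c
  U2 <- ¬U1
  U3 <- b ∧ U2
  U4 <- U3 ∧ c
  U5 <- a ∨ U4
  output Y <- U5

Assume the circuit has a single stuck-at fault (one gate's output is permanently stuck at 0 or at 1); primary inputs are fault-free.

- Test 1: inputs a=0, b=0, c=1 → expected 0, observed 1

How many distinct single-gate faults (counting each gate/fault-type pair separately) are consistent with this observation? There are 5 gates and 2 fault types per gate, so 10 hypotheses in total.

3

Fault-free: U1=1, U2=0, U3=0, U4=0, U5=0 → 0. Observed 1.
  U1 stuck-at-0: output 0 ✗
  U1 stuck-at-1: output 0 ✗
  U2 stuck-at-0: output 0 ✗
  U2 stuck-at-1: output 0 ✗
  U3 stuck-at-0: output 0 ✗
  U3 stuck-at-1: output 1 ✓
  U4 stuck-at-0: output 0 ✗
  U4 stuck-at-1: output 1 ✓
  U5 stuck-at-0: output 0 ✗
  U5 stuck-at-1: output 1 ✓
Consistent faults: {U3 stuck-at-1, U4 stuck-at-1, U5 stuck-at-1} — 3 in all.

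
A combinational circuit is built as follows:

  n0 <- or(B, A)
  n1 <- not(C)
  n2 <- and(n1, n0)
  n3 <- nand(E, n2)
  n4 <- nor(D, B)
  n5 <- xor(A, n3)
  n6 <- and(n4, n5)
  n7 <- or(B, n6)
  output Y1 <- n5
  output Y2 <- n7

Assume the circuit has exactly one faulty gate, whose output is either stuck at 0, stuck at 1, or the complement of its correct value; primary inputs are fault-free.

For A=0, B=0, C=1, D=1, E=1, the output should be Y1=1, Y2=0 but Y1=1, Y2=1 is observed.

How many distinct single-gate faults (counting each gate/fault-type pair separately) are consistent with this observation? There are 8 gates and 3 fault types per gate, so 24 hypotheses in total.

6

Fault-free: n0=0, n1=0, n2=0, n3=1, n4=0, n5=1, n6=0, n7=0 → Y1=1, Y2=0. Observed Y1=1, Y2=1.
  n0: none of the 3 fault types match ✗
  n1: none of the 3 fault types match ✗
  n2: none of the 3 fault types match ✗
  n3: none of the 3 fault types match ✗
  n4: stuck-at-1, inverted output ✓; others ✗
  n5: none of the 3 fault types match ✗
  n6: stuck-at-1, inverted output ✓; others ✗
  n7: stuck-at-1, inverted output ✓; others ✗
Consistent faults: {n4 stuck-at-1, n4 inverted output, n6 stuck-at-1, n6 inverted output, n7 stuck-at-1, n7 inverted output} — 6 in all.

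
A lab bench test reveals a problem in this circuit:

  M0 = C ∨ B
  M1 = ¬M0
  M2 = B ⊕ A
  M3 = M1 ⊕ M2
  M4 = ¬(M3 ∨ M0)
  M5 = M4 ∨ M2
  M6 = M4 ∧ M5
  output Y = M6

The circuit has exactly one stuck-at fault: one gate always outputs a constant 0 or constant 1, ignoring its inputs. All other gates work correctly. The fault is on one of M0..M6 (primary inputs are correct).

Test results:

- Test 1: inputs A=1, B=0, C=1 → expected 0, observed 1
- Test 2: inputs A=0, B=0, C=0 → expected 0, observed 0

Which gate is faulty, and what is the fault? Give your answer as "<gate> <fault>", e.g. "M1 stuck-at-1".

M0 stuck-at-0

Fault-free values for test 1 (A=1, B=0, C=1): M0=1, M1=0, M2=1, M3=1, M4=0, M5=1, M6=0, giving Y=0. Observed 1.
Test 1: faults giving observed 1 are {M0 stuck-at-0, M4 stuck-at-1, M6 stuck-at-1}.
Test 2 (A=0, B=0, C=0): fault-free M0=0, M1=1, M2=0, M3=1, M4=0, M5=0, M6=0 → 0; observed 0. Eliminates M4 stuck-at-1, M6 stuck-at-1.
Only M0 stuck-at-0 is consistent with every test.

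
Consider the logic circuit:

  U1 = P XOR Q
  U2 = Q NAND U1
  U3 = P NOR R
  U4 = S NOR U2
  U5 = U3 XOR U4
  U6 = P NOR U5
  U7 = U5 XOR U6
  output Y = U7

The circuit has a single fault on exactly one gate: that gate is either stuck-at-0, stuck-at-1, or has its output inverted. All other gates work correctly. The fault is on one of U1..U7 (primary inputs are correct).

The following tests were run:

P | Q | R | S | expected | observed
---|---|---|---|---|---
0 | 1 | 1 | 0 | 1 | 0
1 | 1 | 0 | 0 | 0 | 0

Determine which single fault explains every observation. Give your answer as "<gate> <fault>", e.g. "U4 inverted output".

Fault-free values for test 1 (P=0, Q=1, R=1, S=0): U1=1, U2=0, U3=0, U4=1, U5=1, U6=0, U7=1, giving Y=1. Observed 0.
Test 1: faults giving observed 0 are {U6 stuck-at-1, U6 inverted output, U7 stuck-at-0, U7 inverted output}.
Test 2 (P=1, Q=1, R=0, S=0): fault-free U1=0, U2=1, U3=0, U4=0, U5=0, U6=0, U7=0 → 0; observed 0. Eliminates U6 stuck-at-1, U6 inverted output, U7 inverted output.
Only U7 stuck-at-0 is consistent with every test.

U7 stuck-at-0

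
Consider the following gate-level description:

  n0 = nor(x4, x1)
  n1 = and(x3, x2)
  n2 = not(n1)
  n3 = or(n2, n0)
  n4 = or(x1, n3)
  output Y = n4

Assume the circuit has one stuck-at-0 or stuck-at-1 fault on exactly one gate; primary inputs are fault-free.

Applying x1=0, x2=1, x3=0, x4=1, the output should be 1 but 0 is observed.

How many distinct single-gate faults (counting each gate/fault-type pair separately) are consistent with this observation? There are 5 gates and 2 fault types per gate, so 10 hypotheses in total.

Fault-free: n0=0, n1=0, n2=1, n3=1, n4=1 → 1. Observed 0.
  n0 stuck-at-0: output 1 ✗
  n0 stuck-at-1: output 1 ✗
  n1 stuck-at-0: output 1 ✗
  n1 stuck-at-1: output 0 ✓
  n2 stuck-at-0: output 0 ✓
  n2 stuck-at-1: output 1 ✗
  n3 stuck-at-0: output 0 ✓
  n3 stuck-at-1: output 1 ✗
  n4 stuck-at-0: output 0 ✓
  n4 stuck-at-1: output 1 ✗
Consistent faults: {n1 stuck-at-1, n2 stuck-at-0, n3 stuck-at-0, n4 stuck-at-0} — 4 in all.

4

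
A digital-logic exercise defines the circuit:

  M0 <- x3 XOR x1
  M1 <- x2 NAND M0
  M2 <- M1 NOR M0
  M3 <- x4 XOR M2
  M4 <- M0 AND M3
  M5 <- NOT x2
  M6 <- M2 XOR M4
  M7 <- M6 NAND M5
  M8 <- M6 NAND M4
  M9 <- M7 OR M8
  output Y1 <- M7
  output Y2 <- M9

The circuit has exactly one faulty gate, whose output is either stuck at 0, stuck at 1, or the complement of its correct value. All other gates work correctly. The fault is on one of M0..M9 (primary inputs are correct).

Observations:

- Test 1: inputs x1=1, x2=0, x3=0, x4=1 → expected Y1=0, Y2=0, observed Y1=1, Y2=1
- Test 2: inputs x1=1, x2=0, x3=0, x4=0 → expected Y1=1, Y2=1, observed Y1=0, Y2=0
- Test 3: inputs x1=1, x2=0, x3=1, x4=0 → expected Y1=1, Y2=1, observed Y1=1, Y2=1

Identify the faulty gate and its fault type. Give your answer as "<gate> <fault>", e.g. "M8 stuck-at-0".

M3 inverted output

Fault-free values for test 1 (x1=1, x2=0, x3=0, x4=1): M0=1, M1=1, M2=0, M3=1, M4=1, M5=1, M6=1, M7=0, M8=0, M9=0, giving Y1=0, Y2=0. Observed Y1=1, Y2=1.
Test 1: faults giving observed Y1=1, Y2=1 are {M0 stuck-at-0, M0 inverted output, M3 stuck-at-0, M3 inverted output, M4 stuck-at-0, M4 inverted output, M5 stuck-at-0, M5 inverted output, M6 stuck-at-0, M6 inverted output, M7 stuck-at-1, M7 inverted output}.
Test 2 (x1=1, x2=0, x3=0, x4=0): fault-free M0=1, M1=1, M2=0, M3=0, M4=0, M5=1, M6=0, M7=1, M8=1, M9=1 → Y1=1, Y2=1; observed Y1=0, Y2=0. Eliminates M0 stuck-at-0, M0 inverted output, M3 stuck-at-0, M4 stuck-at-0, M5 stuck-at-0, M5 inverted output, M6 stuck-at-0, M6 inverted output, M7 stuck-at-1, M7 inverted output.
Test 3 (x1=1, x2=0, x3=1, x4=0): fault-free M0=0, M1=1, M2=0, M3=0, M4=0, M5=1, M6=0, M7=1, M8=1, M9=1 → Y1=1, Y2=1; observed Y1=1, Y2=1. Eliminates M4 inverted output.
Only M3 inverted output is consistent with every test.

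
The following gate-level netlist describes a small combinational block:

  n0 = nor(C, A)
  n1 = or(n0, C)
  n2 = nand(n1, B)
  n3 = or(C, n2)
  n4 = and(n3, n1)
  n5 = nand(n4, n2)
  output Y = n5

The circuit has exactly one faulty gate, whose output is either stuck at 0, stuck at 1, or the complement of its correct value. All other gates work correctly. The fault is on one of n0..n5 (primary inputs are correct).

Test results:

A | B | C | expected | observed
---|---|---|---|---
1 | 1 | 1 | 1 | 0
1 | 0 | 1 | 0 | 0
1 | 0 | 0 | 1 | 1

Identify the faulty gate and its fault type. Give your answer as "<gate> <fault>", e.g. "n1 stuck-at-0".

n2 stuck-at-1

Fault-free values for test 1 (A=1, B=1, C=1): n0=0, n1=1, n2=0, n3=1, n4=1, n5=1, giving Y=1. Observed 0.
Test 1: faults giving observed 0 are {n2 stuck-at-1, n2 inverted output, n5 stuck-at-0, n5 inverted output}.
Test 2 (A=1, B=0, C=1): fault-free n0=0, n1=1, n2=1, n3=1, n4=1, n5=0 → 0; observed 0. Eliminates n2 inverted output, n5 inverted output.
Test 3 (A=1, B=0, C=0): fault-free n0=0, n1=0, n2=1, n3=1, n4=0, n5=1 → 1; observed 1. Eliminates n5 stuck-at-0.
Only n2 stuck-at-1 is consistent with every test.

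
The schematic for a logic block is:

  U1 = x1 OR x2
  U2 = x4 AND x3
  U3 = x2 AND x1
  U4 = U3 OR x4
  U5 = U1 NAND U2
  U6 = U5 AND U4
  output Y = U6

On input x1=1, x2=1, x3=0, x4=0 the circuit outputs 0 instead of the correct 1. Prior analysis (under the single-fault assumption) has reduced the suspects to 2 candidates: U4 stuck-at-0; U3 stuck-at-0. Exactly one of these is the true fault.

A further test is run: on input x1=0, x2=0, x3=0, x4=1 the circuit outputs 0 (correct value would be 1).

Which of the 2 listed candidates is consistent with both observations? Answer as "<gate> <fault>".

Evaluate each candidate on input x1=0, x2=0, x3=0, x4=1:
  U4 stuck-at-0: U1=0, U2=0, U3=0, U4=0 [stuck-at-0], U5=1, U6=0 → 0 — matches
  U3 stuck-at-0: U1=0, U2=0, U3=0 [stuck-at-0], U4=1, U5=1, U6=1 → 1 — eliminated
Only U4 stuck-at-0 reproduces the observed 0.

U4 stuck-at-0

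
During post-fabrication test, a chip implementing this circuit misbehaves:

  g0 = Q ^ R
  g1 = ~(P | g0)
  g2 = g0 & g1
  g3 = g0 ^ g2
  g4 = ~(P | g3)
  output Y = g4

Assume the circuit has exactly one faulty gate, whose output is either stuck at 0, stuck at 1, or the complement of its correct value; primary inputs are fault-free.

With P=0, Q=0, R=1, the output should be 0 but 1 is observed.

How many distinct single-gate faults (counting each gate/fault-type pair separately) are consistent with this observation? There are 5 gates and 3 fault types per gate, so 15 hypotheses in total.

Fault-free: g0=1, g1=0, g2=0, g3=1, g4=0 → 0. Observed 1.
  g0: stuck-at-0, inverted output ✓; others ✗
  g1: stuck-at-1, inverted output ✓; others ✗
  g2: stuck-at-1, inverted output ✓; others ✗
  g3: stuck-at-0, inverted output ✓; others ✗
  g4: stuck-at-1, inverted output ✓; others ✗
Consistent faults: {g0 stuck-at-0, g0 inverted output, g1 stuck-at-1, g1 inverted output, g2 stuck-at-1, g2 inverted output, g3 stuck-at-0, g3 inverted output, g4 stuck-at-1, g4 inverted output} — 10 in all.

10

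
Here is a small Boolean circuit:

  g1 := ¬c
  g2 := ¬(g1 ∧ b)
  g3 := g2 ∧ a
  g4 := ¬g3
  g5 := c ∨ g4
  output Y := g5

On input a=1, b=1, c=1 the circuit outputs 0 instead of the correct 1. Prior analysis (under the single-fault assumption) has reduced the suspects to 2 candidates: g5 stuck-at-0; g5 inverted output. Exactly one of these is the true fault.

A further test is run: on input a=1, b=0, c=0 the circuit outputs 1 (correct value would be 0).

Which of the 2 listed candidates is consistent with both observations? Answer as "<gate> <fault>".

Evaluate each candidate on input a=1, b=0, c=0:
  g5 stuck-at-0: g1=1, g2=1, g3=1, g4=0, g5=0 [stuck-at-0] → 0 — eliminated
  g5 inverted output: g1=1, g2=1, g3=1, g4=0, g5=1 [inverted output] → 1 — matches
Only g5 inverted output reproduces the observed 1.

g5 inverted output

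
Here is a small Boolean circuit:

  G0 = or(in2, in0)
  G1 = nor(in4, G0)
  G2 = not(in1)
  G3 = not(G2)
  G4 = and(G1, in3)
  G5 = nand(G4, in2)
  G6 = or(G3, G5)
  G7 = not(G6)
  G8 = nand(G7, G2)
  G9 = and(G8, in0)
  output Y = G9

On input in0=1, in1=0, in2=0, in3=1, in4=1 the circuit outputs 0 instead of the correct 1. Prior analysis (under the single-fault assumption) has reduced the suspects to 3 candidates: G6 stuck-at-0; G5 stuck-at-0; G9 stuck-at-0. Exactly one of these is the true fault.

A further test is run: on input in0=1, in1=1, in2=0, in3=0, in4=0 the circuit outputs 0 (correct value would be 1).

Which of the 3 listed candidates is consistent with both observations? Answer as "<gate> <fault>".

G9 stuck-at-0

Evaluate each candidate on input in0=1, in1=1, in2=0, in3=0, in4=0:
  G6 stuck-at-0: G0=1, G1=0, G2=0, G3=1, G4=0, G5=1, G6=0 [stuck-at-0], G7=1, G8=1, G9=1 → 1 — eliminated
  G5 stuck-at-0: G0=1, G1=0, G2=0, G3=1, G4=0, G5=0 [stuck-at-0], G6=1, G7=0, G8=1, G9=1 → 1 — eliminated
  G9 stuck-at-0: G0=1, G1=0, G2=0, G3=1, G4=0, G5=1, G6=1, G7=0, G8=1, G9=0 [stuck-at-0] → 0 — matches
Only G9 stuck-at-0 reproduces the observed 0.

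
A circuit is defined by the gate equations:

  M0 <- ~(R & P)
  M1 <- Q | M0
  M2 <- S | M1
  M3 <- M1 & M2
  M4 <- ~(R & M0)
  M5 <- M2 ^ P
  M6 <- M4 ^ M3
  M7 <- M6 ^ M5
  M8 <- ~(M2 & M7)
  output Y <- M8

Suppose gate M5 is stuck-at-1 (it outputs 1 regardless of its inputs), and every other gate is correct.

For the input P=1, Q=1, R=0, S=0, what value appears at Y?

Propagate with M5 forced: M0=1, M1=1, M2=1, M3=1, M4=1, M5=1 [stuck-at-1], M6=0, M7=1, M8=0.
So Y = 0. (Without the fault it would be 1.)

0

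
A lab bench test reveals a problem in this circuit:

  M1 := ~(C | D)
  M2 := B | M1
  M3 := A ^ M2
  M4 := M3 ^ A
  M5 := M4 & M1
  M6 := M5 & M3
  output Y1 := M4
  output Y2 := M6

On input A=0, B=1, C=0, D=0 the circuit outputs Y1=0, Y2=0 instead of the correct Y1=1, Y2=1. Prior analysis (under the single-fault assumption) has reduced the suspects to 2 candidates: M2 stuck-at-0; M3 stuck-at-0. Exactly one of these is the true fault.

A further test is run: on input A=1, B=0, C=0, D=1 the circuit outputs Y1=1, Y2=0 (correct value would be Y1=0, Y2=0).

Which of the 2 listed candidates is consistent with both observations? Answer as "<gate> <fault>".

Evaluate each candidate on input A=1, B=0, C=0, D=1:
  M2 stuck-at-0: M1=0, M2=0 [stuck-at-0], M3=1, M4=0, M5=0, M6=0 → Y1=0, Y2=0 — eliminated
  M3 stuck-at-0: M1=0, M2=0, M3=0 [stuck-at-0], M4=1, M5=0, M6=0 → Y1=1, Y2=0 — matches
Only M3 stuck-at-0 reproduces the observed Y1=1, Y2=0.

M3 stuck-at-0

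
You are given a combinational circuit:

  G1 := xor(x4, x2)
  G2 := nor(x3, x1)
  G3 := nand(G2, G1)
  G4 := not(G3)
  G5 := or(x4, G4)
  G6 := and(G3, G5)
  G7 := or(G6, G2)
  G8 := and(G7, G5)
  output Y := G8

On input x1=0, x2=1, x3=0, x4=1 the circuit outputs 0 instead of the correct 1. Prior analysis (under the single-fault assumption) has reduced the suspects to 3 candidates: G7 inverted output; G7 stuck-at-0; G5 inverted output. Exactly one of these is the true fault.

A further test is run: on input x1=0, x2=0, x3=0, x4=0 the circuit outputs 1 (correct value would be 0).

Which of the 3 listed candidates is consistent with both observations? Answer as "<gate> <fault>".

Evaluate each candidate on input x1=0, x2=0, x3=0, x4=0:
  G7 inverted output: G1=0, G2=1, G3=1, G4=0, G5=0, G6=0, G7=0 [inverted output], G8=0 → 0 — eliminated
  G7 stuck-at-0: G1=0, G2=1, G3=1, G4=0, G5=0, G6=0, G7=0 [stuck-at-0], G8=0 → 0 — eliminated
  G5 inverted output: G1=0, G2=1, G3=1, G4=0, G5=1 [inverted output], G6=1, G7=1, G8=1 → 1 — matches
Only G5 inverted output reproduces the observed 1.

G5 inverted output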